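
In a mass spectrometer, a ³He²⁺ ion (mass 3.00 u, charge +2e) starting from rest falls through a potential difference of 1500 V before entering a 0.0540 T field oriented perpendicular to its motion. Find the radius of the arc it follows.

Acceleration: |q|V = ½mv² ⇒ v = √(2|q|V/m) = √(2·3.204×10⁻¹⁹·1500/4.983×10⁻²⁷) ≈ 4.392×10⁵ m/s.
In the field: r = mv/(|q|B) = (4.983×10⁻²⁷)(4.392×10⁵)/((3.204×10⁻¹⁹)(0.0540)) ≈ 0.126 m.

r ≈ 0.126 m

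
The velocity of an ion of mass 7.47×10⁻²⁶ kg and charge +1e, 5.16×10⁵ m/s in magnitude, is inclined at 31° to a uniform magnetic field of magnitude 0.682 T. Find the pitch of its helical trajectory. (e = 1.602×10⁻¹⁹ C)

p ≈ 1.90 m

v∥ = v cosθ = 5.16×10⁵·cos31° ≈ 4.423×10⁵ m/s.
T = 2πm/(|q|B) = 2π(7.47×10⁻²⁶)/((1.602×10⁻¹⁹)(0.682)) ≈ 4.296×10⁻⁶ s.
pitch = v∥ T = (4.423×10⁵)(4.296×10⁻⁶) ≈ 1.90 m.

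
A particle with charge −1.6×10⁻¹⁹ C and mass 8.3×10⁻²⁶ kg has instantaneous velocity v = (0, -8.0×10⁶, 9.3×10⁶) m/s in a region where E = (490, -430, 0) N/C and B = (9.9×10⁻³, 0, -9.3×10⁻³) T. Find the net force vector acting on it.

F ≈ (-1.20×10⁻¹⁴, -1.47×10⁻¹⁴, -1.27×10⁻¹⁴) N

v×B = (7.44×10⁴, 9.21×10⁴, 7.92×10⁴) N/C.
E + v×B = (7.49×10⁴, 9.16×10⁴, 7.92×10⁴) N/C.
F = q(E + v×B) = (−1.6×10⁻¹⁹ C)·(7.49×10⁴, 9.16×10⁴, 7.92×10⁴) = (-1.20×10⁻¹⁴, -1.47×10⁻¹⁴, -1.27×10⁻¹⁴) N.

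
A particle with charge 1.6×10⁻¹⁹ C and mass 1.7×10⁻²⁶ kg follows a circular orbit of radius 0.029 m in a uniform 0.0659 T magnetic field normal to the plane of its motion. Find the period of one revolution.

The cyclotron period depends only on m, q, B: T = 2πm/(|q|B).
T = 2π(1.7×10⁻²⁶)/((1.6×10⁻¹⁹)(0.0659)) ≈ 1.01×10⁻⁵ s.

T ≈ 1.01×10⁻⁵ s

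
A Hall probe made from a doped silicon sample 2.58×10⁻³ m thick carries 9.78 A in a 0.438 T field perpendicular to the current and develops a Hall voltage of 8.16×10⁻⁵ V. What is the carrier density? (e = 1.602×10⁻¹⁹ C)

n ≈ 1.27×10²⁶ m⁻³

From V_H = IB/(n e t), n = IB/(V_H e t).
n = (9.78)(0.438)/((8.16×10⁻⁵)(1.602×10⁻¹⁹)(2.58×10⁻³)) ≈ 1.27×10²⁶ m⁻³.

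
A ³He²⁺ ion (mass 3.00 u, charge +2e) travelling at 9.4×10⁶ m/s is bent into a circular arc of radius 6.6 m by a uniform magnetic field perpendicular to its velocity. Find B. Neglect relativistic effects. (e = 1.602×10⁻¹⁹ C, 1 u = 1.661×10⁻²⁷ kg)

From |q|vB = mv²/r, B = mv/(|q|r).
B = (4.983×10⁻²⁷)(9.4×10⁶)/((3.204×10⁻¹⁹)(6.6)) ≈ 0.022 T.

B ≈ 0.022 T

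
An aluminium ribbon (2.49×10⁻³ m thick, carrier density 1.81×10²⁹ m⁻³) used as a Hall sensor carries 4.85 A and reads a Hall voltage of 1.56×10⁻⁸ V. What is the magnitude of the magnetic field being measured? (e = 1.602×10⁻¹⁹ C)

From V_H = IB/(n e t), B = V_H n e t / I.
B = (1.56×10⁻⁸)(1.81×10²⁹)(1.602×10⁻¹⁹)(2.49×10⁻³)/4.85 ≈ 0.232 T.

B ≈ 0.232 T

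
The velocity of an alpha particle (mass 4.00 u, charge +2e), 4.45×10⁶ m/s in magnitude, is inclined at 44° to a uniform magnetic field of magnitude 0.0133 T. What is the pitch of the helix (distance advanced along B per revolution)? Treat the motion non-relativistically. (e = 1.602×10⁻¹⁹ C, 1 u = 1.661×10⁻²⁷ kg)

v∥ = v cosθ = 4.45×10⁶·cos44° ≈ 3.201×10⁶ m/s.
T = 2πm/(|q|B) = 2π(6.644×10⁻²⁷)/((3.204×10⁻¹⁹)(0.0133)) ≈ 9.796×10⁻⁶ s.
pitch = v∥ T = (3.201×10⁶)(9.796×10⁻⁶) ≈ 31.4 m.

p ≈ 31.4 m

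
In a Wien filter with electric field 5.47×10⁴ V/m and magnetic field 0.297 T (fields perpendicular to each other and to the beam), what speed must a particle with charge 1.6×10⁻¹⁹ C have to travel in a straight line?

For undeflected motion the electric and magnetic forces balance: qE = qvB.
v = E/B = 5.47×10⁴/0.297 = 1.84×10⁵ m/s.

v = 1.84×10⁵ m/s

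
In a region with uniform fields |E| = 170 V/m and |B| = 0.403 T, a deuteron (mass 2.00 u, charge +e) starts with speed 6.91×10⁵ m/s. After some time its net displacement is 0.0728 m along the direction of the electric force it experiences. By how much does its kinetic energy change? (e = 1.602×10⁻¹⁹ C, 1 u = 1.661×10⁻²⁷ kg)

ΔKE ≈ 1.98×10⁻¹⁸ J

The magnetic force is always ⟂ v and does no work; only the electric force changes KE.
ΔKE = F_E · d = |q|E d = (1.602×10⁻¹⁹)(170)(0.0728) ≈ 1.98×10⁻¹⁸ J.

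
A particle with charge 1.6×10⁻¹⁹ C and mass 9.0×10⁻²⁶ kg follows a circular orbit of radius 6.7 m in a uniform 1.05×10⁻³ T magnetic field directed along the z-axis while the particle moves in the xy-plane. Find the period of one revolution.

The cyclotron period depends only on m, q, B: T = 2πm/(|q|B).
T = 2π(9.0×10⁻²⁶)/((1.6×10⁻¹⁹)(1.05×10⁻³)) ≈ 3.37×10⁻³ s.

T ≈ 3.37×10⁻³ s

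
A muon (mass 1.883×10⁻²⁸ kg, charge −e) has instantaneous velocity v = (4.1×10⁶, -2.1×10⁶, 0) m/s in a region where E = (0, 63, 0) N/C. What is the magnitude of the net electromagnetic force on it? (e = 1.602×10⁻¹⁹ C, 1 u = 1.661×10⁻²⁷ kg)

|F| ≈ 1.01×10⁻¹⁷ N

Only an electric field acts, so F = qE = (−1.602×10⁻¹⁹ C)·(0, 63.0, 0) = (0, -1.01×10⁻¹⁷, 0) N.
|F| = 1.01×10⁻¹⁷ N.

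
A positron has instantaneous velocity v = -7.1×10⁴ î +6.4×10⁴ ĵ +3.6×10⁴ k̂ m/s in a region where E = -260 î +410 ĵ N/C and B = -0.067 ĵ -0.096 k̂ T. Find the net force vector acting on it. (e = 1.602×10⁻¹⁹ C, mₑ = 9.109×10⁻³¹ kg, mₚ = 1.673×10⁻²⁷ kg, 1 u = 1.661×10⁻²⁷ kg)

v×B = (-3730, -6820, 4760) N/C.
E + v×B = (-3990, -6410, 4760) N/C.
F = q(E + v×B) = (1.602×10⁻¹⁹ C)·(-3990, -6410, 4760) = (-6.40×10⁻¹⁶, -1.03×10⁻¹⁵, 7.62×10⁻¹⁶) N.

F ≈ (-6.40×10⁻¹⁶, -1.03×10⁻¹⁵, 7.62×10⁻¹⁶) N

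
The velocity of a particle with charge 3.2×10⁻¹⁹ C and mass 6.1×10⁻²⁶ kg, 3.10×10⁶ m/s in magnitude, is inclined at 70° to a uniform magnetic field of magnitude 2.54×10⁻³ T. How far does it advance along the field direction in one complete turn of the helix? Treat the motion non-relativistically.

p ≈ 500 m

v∥ = v cosθ = 3.10×10⁶·cos70° ≈ 1.060×10⁶ m/s.
T = 2πm/(|q|B) = 2π(6.1×10⁻²⁶)/((3.2×10⁻¹⁹)(2.54×10⁻³)) ≈ 4.715×10⁻⁴ s.
pitch = v∥ T = (1.060×10⁶)(4.715×10⁻⁴) ≈ 500 m.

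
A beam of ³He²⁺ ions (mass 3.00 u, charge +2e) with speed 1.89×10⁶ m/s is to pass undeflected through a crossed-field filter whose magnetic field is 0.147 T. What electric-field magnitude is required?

For straight-line motion qE = qvB, so E = vB.
E = 1.89×10⁶ × 0.147 = 2.78×10⁵ V/m.

E = 2.78×10⁵ V/m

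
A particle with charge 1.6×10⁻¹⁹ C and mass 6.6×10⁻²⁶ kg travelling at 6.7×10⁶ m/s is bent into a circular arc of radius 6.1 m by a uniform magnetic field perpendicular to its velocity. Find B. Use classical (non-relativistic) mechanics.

B ≈ 0.45 T

From |q|vB = mv²/r, B = mv/(|q|r).
B = (6.6×10⁻²⁶)(6.7×10⁶)/((1.6×10⁻¹⁹)(6.1)) ≈ 0.45 T.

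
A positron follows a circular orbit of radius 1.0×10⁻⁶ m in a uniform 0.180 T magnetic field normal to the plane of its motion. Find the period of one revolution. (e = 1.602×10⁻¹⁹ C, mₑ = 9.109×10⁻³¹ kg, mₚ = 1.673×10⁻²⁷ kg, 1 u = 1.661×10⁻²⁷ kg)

T ≈ 1.98×10⁻¹⁰ s

The cyclotron period depends only on m, q, B: T = 2πm/(|q|B).
T = 2π(9.109×10⁻³¹)/((1.602×10⁻¹⁹)(0.180)) ≈ 1.98×10⁻¹⁰ s.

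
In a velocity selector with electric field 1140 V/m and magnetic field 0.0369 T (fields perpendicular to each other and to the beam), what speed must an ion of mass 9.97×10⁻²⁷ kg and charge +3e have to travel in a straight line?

v = 3.09×10⁴ m/s

Straight-line motion ⇒ electric and magnetic forces cancel, so E = vB.
v = E/B = 1140/0.0369 = 3.09×10⁴ m/s.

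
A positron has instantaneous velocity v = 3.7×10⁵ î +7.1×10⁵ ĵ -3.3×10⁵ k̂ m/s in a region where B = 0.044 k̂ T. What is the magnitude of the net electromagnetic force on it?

v×B = (3.12×10⁴, -1.63×10⁴, 0) N/C.
F = q v×B = (1.602×10⁻¹⁹ C)·(3.12×10⁴, -1.63×10⁴, 0) = (5.00×10⁻¹⁵, -2.61×10⁻¹⁵, 0) N.
|F| = 5.64×10⁻¹⁵ N.

|F| ≈ 5.64×10⁻¹⁵ N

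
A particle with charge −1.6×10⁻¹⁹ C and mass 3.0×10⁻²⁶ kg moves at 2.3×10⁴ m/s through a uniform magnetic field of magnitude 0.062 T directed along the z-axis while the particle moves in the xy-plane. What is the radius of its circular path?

r ≈ 0.070 m

The magnetic force provides the centripetal force: |q|vB = mv²/r.
r = mv/(|q|B) = (3.0×10⁻²⁶)(2.3×10⁴)/((1.6×10⁻¹⁹)(0.062)) ≈ 0.070 m.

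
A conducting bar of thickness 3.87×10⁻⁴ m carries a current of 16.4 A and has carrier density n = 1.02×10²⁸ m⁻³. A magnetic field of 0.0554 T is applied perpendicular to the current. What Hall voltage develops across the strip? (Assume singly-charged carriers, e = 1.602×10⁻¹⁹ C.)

V_H = IB/(n e t).
V_H = (16.4)(0.0554)/((1.02×10²⁸)(1.602×10⁻¹⁹)(3.87×10⁻⁴)) ≈ 1.44×10⁻⁶ V.

V_H ≈ 1.44×10⁻⁶ V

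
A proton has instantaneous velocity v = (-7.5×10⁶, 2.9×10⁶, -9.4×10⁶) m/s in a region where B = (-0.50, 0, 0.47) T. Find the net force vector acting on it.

F ≈ (2.18×10⁻¹³, 1.32×10⁻¹², 2.32×10⁻¹³) N

v×B = (1.36×10⁶, 8.22×10⁶, 1.45×10⁶) N/C.
F = q v×B = (1.602×10⁻¹⁹ C)·(1.36×10⁶, 8.22×10⁶, 1.45×10⁶) = (2.18×10⁻¹³, 1.32×10⁻¹², 2.32×10⁻¹³) N.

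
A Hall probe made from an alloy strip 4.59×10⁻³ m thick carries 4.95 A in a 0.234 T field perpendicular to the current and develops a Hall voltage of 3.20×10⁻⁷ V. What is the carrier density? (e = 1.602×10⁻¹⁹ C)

n ≈ 4.92×10²⁷ m⁻³

From V_H = IB/(n e t), n = IB/(V_H e t).
n = (4.95)(0.234)/((3.20×10⁻⁷)(1.602×10⁻¹⁹)(4.59×10⁻³)) ≈ 4.92×10²⁷ m⁻³.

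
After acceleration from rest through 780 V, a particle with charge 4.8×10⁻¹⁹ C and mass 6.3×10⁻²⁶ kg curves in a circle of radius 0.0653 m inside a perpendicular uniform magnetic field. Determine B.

B ≈ 0.219 T

v = √(2|q|V/m) = √(2·4.8×10⁻¹⁹·780/6.3×10⁻²⁶) ≈ 1.090×10⁵ m/s.
B = mv/(|q|r) = (6.3×10⁻²⁶)(1.090×10⁵)/((4.8×10⁻¹⁹)(0.0653)) ≈ 0.219 T.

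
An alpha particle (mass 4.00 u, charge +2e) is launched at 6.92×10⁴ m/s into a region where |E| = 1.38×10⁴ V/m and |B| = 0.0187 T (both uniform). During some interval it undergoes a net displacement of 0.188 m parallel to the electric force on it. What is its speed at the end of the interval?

v_f ≈ 5.05×10⁵ m/s

B does no work; ΔKE = |q|E d.
½mv_f² = ½mv₀² + |q|Ed = ½(6.644×10⁻²⁷)(6.92×10⁴)² + (3.204×10⁻¹⁹)(1.38×10⁴)(0.188) ≈ 1.591×10⁻¹⁷ J + 8.312×10⁻¹⁶ J ≈ 8.472×10⁻¹⁶ J.
v_f = √(2·8.472×10⁻¹⁶/6.644×10⁻²⁷) ≈ 5.05×10⁵ m/s.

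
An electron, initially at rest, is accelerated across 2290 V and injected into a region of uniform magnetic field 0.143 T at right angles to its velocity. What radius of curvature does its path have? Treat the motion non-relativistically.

r ≈ 1.13×10⁻³ m

Acceleration: |q|V = ½mv² ⇒ v = √(2|q|V/m) = √(2·1.602×10⁻¹⁹·2290/9.109×10⁻³¹) ≈ 2.838×10⁷ m/s.
In the field: r = mv/(|q|B) = (9.109×10⁻³¹)(2.838×10⁷)/((1.602×10⁻¹⁹)(0.143)) ≈ 1.13×10⁻³ m.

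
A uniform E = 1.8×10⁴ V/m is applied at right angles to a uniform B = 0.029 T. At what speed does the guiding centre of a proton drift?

In crossed fields the guiding centre drifts at v_d = |E×B|/B² = E/B, independent of charge and mass.
v_d = 1.8×10⁴/0.029 = 6.2×10⁵ m/s.

v_d ≈ 6.2×10⁵ m/s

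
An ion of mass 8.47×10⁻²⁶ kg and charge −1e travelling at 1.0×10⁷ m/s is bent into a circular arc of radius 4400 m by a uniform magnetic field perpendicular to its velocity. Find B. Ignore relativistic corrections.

B ≈ 1.2×10⁻³ T

From |q|vB = mv²/r, B = mv/(|q|r).
B = (8.47×10⁻²⁶)(1.0×10⁷)/((1.602×10⁻¹⁹)(4400)) ≈ 1.2×10⁻³ T.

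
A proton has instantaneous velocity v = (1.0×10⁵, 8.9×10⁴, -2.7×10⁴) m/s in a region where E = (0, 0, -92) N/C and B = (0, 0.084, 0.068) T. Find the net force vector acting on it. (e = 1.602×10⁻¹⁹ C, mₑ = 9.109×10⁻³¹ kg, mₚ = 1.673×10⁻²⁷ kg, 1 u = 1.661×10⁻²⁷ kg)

F ≈ (1.33×10⁻¹⁵, -1.09×10⁻¹⁵, 1.33×10⁻¹⁵) N

v×B = (8320, -6800, 8400) N/C.
E + v×B = (8320, -6800, 8310) N/C.
F = q(E + v×B) = (1.602×10⁻¹⁹ C)·(8320, -6800, 8310) = (1.33×10⁻¹⁵, -1.09×10⁻¹⁵, 1.33×10⁻¹⁵) N.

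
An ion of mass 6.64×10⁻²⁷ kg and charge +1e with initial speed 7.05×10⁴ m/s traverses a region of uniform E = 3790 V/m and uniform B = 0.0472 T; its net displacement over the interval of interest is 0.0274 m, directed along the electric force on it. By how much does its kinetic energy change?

ΔKE ≈ 1.66×10⁻¹⁷ J

The magnetic force is always ⟂ v and does no work; only the electric force changes KE.
ΔKE = F_E · d = |q|E d = (1.602×10⁻¹⁹)(3790)(0.0274) ≈ 1.66×10⁻¹⁷ J.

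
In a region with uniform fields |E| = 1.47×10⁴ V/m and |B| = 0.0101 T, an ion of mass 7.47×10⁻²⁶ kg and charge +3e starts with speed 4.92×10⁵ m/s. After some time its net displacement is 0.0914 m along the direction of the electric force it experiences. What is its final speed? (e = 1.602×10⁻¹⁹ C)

v_f ≈ 5.09×10⁵ m/s

B does no work; ΔKE = |q|E d.
½mv_f² = ½mv₀² + |q|Ed = ½(7.47×10⁻²⁶)(4.92×10⁵)² + (4.806×10⁻¹⁹)(1.47×10⁴)(0.0914) ≈ 9.041×10⁻¹⁵ J + 6.457×10⁻¹⁶ J ≈ 9.687×10⁻¹⁵ J.
v_f = √(2·9.687×10⁻¹⁵/7.47×10⁻²⁶) ≈ 5.09×10⁵ m/s.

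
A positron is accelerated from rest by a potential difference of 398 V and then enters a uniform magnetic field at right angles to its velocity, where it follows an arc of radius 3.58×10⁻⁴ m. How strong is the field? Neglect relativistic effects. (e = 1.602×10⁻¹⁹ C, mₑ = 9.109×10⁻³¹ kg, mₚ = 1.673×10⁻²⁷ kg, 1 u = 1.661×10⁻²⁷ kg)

v = √(2|q|V/m) = √(2·1.602×10⁻¹⁹·398/9.109×10⁻³¹) ≈ 1.183×10⁷ m/s.
B = mv/(|q|r) = (9.109×10⁻³¹)(1.183×10⁷)/((1.602×10⁻¹⁹)(3.58×10⁻⁴)) ≈ 0.188 T.

B ≈ 0.188 T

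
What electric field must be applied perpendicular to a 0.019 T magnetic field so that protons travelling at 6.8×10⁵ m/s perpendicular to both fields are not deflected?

E = 1.3×10⁴ V/m

For straight-line motion qE = qvB, so E = vB.
E = 6.8×10⁵ × 0.019 = 1.3×10⁴ V/m.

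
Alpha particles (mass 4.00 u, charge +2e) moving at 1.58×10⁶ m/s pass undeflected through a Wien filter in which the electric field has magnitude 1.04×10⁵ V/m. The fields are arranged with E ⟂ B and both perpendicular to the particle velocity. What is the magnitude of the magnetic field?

B = 0.0658 T

Balance of forces in the selector: qE = qvB ⇒ B = E/v.
B = 1.04×10⁵/1.58×10⁶ = 0.0658 T.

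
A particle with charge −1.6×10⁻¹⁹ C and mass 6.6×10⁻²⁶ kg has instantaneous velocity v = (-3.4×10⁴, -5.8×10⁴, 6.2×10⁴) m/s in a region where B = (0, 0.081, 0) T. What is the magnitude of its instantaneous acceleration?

|a| ≈ 1.39×10¹⁰ m/s²

v×B = (-5020, 0, -2750) N/C.
F = q v×B = (−1.6×10⁻¹⁹ C)·(-5020, 0, -2750) = (8.04×10⁻¹⁶, 0, 4.41×10⁻¹⁶) N.
|a| = |F|/m = 9.164×10⁻¹⁶/6.6×10⁻²⁶ ≈ 1.39×10¹⁰ m/s².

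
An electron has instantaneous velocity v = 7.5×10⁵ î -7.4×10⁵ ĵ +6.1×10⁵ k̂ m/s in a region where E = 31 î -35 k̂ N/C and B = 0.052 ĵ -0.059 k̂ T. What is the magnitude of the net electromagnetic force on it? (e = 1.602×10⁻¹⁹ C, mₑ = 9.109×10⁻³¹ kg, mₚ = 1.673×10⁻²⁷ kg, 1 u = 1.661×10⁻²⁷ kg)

|F| ≈ 9.64×10⁻¹⁵ N

v×B = (1.19×10⁴, 4.42×10⁴, 3.90×10⁴) N/C.
E + v×B = (1.20×10⁴, 4.42×10⁴, 3.90×10⁴) N/C.
F = q(E + v×B) = (−1.602×10⁻¹⁹ C)·(1.20×10⁴, 4.42×10⁴, 3.90×10⁴) = (-1.92×10⁻¹⁵, -7.09×10⁻¹⁵, -6.24×10⁻¹⁵) N.
|F| = 9.64×10⁻¹⁵ N.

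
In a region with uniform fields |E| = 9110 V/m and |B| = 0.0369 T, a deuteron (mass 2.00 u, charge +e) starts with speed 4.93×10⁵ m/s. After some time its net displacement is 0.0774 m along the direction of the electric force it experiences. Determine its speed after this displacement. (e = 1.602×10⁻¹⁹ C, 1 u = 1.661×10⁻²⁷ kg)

B does no work; ΔKE = |q|E d.
½mv_f² = ½mv₀² + |q|Ed = ½(3.322×10⁻²⁷)(4.93×10⁵)² + (1.602×10⁻¹⁹)(9110)(0.0774) ≈ 4.037×10⁻¹⁶ J + 1.130×10⁻¹⁶ J ≈ 5.167×10⁻¹⁶ J.
v_f = √(2·5.167×10⁻¹⁶/3.322×10⁻²⁷) ≈ 5.58×10⁵ m/s.

v_f ≈ 5.58×10⁵ m/s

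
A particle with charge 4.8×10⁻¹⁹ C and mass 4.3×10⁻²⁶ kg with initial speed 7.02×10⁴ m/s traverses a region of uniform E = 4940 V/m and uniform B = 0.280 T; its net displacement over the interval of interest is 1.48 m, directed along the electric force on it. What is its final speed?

v_f ≈ 4.10×10⁵ m/s

B does no work; ΔKE = |q|E d.
½mv_f² = ½mv₀² + |q|Ed = ½(4.3×10⁻²⁶)(7.02×10⁴)² + (4.8×10⁻¹⁹)(4940)(1.48) ≈ 1.060×10⁻¹⁶ J + 3.509×10⁻¹⁵ J ≈ 3.615×10⁻¹⁵ J.
v_f = √(2·3.615×10⁻¹⁵/4.3×10⁻²⁶) ≈ 4.10×10⁵ m/s.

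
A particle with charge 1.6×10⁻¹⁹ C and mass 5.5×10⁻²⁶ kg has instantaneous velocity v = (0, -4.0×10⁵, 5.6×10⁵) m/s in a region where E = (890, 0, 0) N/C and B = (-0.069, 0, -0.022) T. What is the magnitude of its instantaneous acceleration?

|a| ≈ 1.41×10¹¹ m/s²

v×B = (8800, -3.86×10⁴, -2.76×10⁴) N/C.
E + v×B = (9690, -3.86×10⁴, -2.76×10⁴) N/C.
F = q(E + v×B) = (1.6×10⁻¹⁹ C)·(9690, -3.86×10⁴, -2.76×10⁴) = (1.55×10⁻¹⁵, -6.18×10⁻¹⁵, -4.42×10⁻¹⁵) N.
|a| = |F|/m = 7.754×10⁻¹⁵/5.5×10⁻²⁶ ≈ 1.41×10¹¹ m/s².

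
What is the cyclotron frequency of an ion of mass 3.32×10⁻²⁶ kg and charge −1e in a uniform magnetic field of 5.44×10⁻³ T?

f = |q|B/(2πm).
f = (1.602×10⁻¹⁹)(5.44×10⁻³)/(2π·3.32×10⁻²⁶) ≈ 4180 Hz.

f ≈ 4180 Hz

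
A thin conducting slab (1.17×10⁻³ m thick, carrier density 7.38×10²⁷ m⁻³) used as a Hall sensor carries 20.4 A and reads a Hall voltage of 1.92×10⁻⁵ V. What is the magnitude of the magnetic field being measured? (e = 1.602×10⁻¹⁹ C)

B ≈ 1.30 T

From V_H = IB/(n e t), B = V_H n e t / I.
B = (1.92×10⁻⁵)(7.38×10²⁷)(1.602×10⁻¹⁹)(1.17×10⁻³)/20.4 ≈ 1.30 T.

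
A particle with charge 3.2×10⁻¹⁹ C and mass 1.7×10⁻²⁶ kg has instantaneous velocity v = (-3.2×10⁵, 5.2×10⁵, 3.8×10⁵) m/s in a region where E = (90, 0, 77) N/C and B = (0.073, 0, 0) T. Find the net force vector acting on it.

v×B = (0, 2.77×10⁴, -3.80×10⁴) N/C.
E + v×B = (90.0, 2.77×10⁴, -3.79×10⁴) N/C.
F = q(E + v×B) = (3.2×10⁻¹⁹ C)·(90.0, 2.77×10⁴, -3.79×10⁴) = (2.88×10⁻¹⁷, 8.88×10⁻¹⁵, -1.21×10⁻¹⁴) N.

F ≈ (2.88×10⁻¹⁷, 8.88×10⁻¹⁵, -1.21×10⁻¹⁴) N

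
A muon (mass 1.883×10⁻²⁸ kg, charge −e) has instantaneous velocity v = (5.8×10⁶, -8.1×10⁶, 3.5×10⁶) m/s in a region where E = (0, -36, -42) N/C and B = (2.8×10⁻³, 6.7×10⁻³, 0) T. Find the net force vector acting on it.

v×B = (-2.34×10⁴, 9800, 6.15×10⁴) N/C.
E + v×B = (-2.34×10⁴, 9760, 6.15×10⁴) N/C.
F = q(E + v×B) = (−1.602×10⁻¹⁹ C)·(-2.34×10⁴, 9760, 6.15×10⁴) = (3.76×10⁻¹⁵, -1.56×10⁻¹⁵, -9.85×10⁻¹⁵) N.

F ≈ (3.76×10⁻¹⁵, -1.56×10⁻¹⁵, -9.85×10⁻¹⁵) N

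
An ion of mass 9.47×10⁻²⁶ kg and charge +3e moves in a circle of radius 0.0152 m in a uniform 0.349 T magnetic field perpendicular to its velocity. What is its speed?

v ≈ 2.69×10⁴ m/s

From |q|vB = mv²/r, v = |q|Br/m.
v = (4.806×10⁻¹⁹)(0.349)(0.0152)/9.47×10⁻²⁶ ≈ 2.69×10⁴ m/s.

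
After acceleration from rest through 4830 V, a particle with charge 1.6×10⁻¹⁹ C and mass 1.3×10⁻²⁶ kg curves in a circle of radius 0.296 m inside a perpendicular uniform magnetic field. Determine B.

v = √(2|q|V/m) = √(2·1.6×10⁻¹⁹·4830/1.3×10⁻²⁶) ≈ 3.448×10⁵ m/s.
B = mv/(|q|r) = (1.3×10⁻²⁶)(3.448×10⁵)/((1.6×10⁻¹⁹)(0.296)) ≈ 0.0946 T.

B ≈ 0.0946 T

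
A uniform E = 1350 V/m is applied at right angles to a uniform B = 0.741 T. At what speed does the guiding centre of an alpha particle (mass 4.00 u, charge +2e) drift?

v_d ≈ 1820 m/s

The E×B drift speed is v_d = E/B.
v_d = 1350/0.741 = 1820 m/s.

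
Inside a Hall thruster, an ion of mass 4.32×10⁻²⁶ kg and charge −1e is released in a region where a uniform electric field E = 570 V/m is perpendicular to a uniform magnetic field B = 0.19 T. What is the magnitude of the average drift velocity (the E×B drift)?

v_d ≈ 3000 m/s

The E×B drift speed is v_d = E/B.
v_d = 570/0.19 = 3000 m/s.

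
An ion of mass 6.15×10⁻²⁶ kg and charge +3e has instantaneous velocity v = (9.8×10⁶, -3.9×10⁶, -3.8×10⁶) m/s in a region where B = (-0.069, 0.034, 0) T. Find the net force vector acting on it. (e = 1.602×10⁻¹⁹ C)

v×B = (1.29×10⁵, 2.62×10⁵, 6.41×10⁴) N/C.
F = q v×B = (4.806×10⁻¹⁹ C)·(1.29×10⁵, 2.62×10⁵, 6.41×10⁴) = (6.21×10⁻¹⁴, 1.26×10⁻¹³, 3.08×10⁻¹⁴) N.

F ≈ (6.21×10⁻¹⁴, 1.26×10⁻¹³, 3.08×10⁻¹⁴) N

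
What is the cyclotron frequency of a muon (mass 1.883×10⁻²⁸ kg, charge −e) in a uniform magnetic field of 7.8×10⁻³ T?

f = |q|B/(2πm).
f = (1.602×10⁻¹⁹)(7.8×10⁻³)/(2π·1.883×10⁻²⁸) ≈ 1.1×10⁶ Hz.

f ≈ 1.1×10⁶ Hz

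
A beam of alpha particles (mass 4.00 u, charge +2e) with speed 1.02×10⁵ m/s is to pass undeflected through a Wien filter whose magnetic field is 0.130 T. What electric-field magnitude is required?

E = 1.33×10⁴ V/m

For straight-line motion qE = qvB, so E = vB.
E = 1.02×10⁵ × 0.130 = 1.33×10⁴ V/m.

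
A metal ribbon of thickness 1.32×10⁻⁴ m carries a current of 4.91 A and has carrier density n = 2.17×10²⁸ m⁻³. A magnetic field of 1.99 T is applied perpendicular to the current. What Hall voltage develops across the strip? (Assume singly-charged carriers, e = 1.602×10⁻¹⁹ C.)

V_H ≈ 2.13×10⁻⁵ V

V_H = IB/(n e t).
V_H = (4.91)(1.99)/((2.17×10²⁸)(1.602×10⁻¹⁹)(1.32×10⁻⁴)) ≈ 2.13×10⁻⁵ V.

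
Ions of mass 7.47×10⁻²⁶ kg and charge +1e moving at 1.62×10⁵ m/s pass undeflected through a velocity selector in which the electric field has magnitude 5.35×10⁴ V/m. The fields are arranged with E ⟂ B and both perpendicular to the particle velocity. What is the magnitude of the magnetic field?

B = 0.330 T

Balance of forces in the selector: qE = qvB ⇒ B = E/v.
B = 5.35×10⁴/1.62×10⁵ = 0.330 T.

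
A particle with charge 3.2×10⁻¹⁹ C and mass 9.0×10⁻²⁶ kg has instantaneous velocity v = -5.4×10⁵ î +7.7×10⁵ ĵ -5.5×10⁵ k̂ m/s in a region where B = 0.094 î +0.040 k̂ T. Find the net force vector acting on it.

F ≈ (9.86×10⁻¹⁵, -9.63×10⁻¹⁵, -2.32×10⁻¹⁴) N

v×B = (3.08×10⁴, -3.01×10⁴, -7.24×10⁴) N/C.
F = q v×B = (3.2×10⁻¹⁹ C)·(3.08×10⁴, -3.01×10⁴, -7.24×10⁴) = (9.86×10⁻¹⁵, -9.63×10⁻¹⁵, -2.32×10⁻¹⁴) N.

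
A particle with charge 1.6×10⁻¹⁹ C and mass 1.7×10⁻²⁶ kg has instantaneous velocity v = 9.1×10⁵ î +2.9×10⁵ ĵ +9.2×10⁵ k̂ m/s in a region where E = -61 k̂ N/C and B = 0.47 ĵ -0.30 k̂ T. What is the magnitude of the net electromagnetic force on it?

v×B = (-5.19×10⁵, 2.73×10⁵, 4.28×10⁵) N/C.
E + v×B = (-5.19×10⁵, 2.73×10⁵, 4.28×10⁵) N/C.
F = q(E + v×B) = (1.6×10⁻¹⁹ C)·(-5.19×10⁵, 2.73×10⁵, 4.28×10⁵) = (-8.31×10⁻¹⁴, 4.37×10⁻¹⁴, 6.84×10⁻¹⁴) N.
|F| = 1.16×10⁻¹³ N.

|F| ≈ 1.16×10⁻¹³ N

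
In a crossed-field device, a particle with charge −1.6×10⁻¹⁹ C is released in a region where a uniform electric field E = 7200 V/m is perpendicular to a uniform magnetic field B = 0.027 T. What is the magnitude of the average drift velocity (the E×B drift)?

v_d ≈ 2.7×10⁵ m/s

In crossed fields the guiding centre drifts at v_d = |E×B|/B² = E/B, independent of charge and mass.
v_d = 7200/0.027 = 2.7×10⁵ m/s.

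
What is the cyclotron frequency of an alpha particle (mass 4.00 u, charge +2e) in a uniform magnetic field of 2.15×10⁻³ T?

f ≈ 1.65×10⁴ Hz

f = |q|B/(2πm).
f = (3.204×10⁻¹⁹)(2.15×10⁻³)/(2π·6.644×10⁻²⁷) ≈ 1.65×10⁴ Hz.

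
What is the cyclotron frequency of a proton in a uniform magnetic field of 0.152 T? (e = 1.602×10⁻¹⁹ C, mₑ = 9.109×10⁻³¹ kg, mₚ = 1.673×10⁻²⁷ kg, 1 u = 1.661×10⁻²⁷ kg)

f ≈ 2.32×10⁶ Hz

f = |q|B/(2πm).
f = (1.602×10⁻¹⁹)(0.152)/(2π·1.673×10⁻²⁷) ≈ 2.32×10⁶ Hz.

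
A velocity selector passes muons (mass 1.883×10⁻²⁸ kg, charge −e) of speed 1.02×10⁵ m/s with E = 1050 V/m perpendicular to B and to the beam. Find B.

Balance of forces in the selector: qE = qvB ⇒ B = E/v.
B = 1050/1.02×10⁵ = 0.0103 T.

B = 0.0103 T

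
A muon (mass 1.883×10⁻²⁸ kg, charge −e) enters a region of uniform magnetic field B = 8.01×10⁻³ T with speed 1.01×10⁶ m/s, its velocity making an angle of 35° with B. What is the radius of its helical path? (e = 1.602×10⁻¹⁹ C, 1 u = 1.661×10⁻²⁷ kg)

v⊥ = v sinθ = 1.01×10⁶·sin35° ≈ 5.793×10⁵ m/s.
r = m v⊥/(|q|B) = (1.883×10⁻²⁸)(5.793×10⁵)/((1.602×10⁻¹⁹)(8.01×10⁻³)) ≈ 0.0850 m.

r ≈ 0.0850 m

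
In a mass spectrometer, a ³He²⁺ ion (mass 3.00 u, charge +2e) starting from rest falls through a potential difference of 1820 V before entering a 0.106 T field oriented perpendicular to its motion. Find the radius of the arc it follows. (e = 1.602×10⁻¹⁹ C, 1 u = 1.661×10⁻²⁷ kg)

Acceleration: |q|V = ½mv² ⇒ v = √(2|q|V/m) = √(2·3.204×10⁻¹⁹·1820/4.983×10⁻²⁷) ≈ 4.838×10⁵ m/s.
In the field: r = mv/(|q|B) = (4.983×10⁻²⁷)(4.838×10⁵)/((3.204×10⁻¹⁹)(0.106)) ≈ 0.0710 m.

r ≈ 0.0710 m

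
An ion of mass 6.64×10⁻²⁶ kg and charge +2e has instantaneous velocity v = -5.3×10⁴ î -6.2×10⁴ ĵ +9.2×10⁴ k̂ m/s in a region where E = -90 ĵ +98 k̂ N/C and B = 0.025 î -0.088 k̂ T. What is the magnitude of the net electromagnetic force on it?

v×B = (5460, -2360, 1550) N/C.
E + v×B = (5460, -2450, 1650) N/C.
F = q(E + v×B) = (3.204×10⁻¹⁹ C)·(5460, -2450, 1650) = (1.75×10⁻¹⁵, -7.86×10⁻¹⁶, 5.28×10⁻¹⁶) N.
|F| = 1.99×10⁻¹⁵ N.

|F| ≈ 1.99×10⁻¹⁵ N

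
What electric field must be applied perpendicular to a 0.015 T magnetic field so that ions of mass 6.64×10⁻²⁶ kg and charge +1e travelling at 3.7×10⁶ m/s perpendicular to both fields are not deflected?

For straight-line motion qE = qvB, so E = vB.
E = 3.7×10⁶ × 0.015 = 5.6×10⁴ V/m.

E = 5.6×10⁴ V/m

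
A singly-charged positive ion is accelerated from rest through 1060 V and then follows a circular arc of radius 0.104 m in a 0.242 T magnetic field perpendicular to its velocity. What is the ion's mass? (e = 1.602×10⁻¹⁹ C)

m ≈ 4.79×10⁻²⁶ kg

Combine |q|V = ½mv² and r = mv/(|q|B): eliminate v to get m = qB²r²/(2V).
m = (1.602×10⁻¹⁹)(0.242)²(0.104)²/(2·1060) ≈ 4.79×10⁻²⁶ kg.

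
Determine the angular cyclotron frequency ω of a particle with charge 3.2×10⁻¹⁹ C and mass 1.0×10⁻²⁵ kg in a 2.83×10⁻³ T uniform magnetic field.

ω ≈ 9060 rad/s

ω = |q|B/m.
ω = (3.2×10⁻¹⁹)(2.83×10⁻³)/1.0×10⁻²⁵ ≈ 9060 rad/s.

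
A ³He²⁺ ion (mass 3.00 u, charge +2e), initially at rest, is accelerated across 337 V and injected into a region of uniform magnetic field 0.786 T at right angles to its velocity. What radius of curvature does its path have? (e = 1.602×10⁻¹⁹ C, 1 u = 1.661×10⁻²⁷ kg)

Acceleration: |q|V = ½mv² ⇒ v = √(2|q|V/m) = √(2·3.204×10⁻¹⁹·337/4.983×10⁻²⁷) ≈ 2.082×10⁵ m/s.
In the field: r = mv/(|q|B) = (4.983×10⁻²⁷)(2.082×10⁵)/((3.204×10⁻¹⁹)(0.786)) ≈ 4.12×10⁻³ m.

r ≈ 4.12×10⁻³ m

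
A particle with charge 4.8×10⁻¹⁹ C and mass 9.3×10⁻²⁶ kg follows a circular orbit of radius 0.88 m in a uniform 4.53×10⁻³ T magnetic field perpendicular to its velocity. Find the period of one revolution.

The cyclotron period depends only on m, q, B: T = 2πm/(|q|B).
T = 2π(9.3×10⁻²⁶)/((4.8×10⁻¹⁹)(4.53×10⁻³)) ≈ 2.69×10⁻⁴ s.

T ≈ 2.69×10⁻⁴ s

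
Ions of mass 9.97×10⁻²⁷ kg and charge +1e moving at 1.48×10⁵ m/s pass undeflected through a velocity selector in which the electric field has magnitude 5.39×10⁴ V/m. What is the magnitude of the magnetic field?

Balance of forces in the selector: qE = qvB ⇒ B = E/v.
B = 5.39×10⁴/1.48×10⁵ = 0.364 T.

B = 0.364 T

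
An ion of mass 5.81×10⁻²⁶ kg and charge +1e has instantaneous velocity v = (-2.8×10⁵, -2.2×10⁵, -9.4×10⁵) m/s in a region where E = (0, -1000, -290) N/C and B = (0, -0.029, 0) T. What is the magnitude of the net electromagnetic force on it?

|F| ≈ 4.55×10⁻¹⁵ N

v×B = (-2.73×10⁴, 0, 8120) N/C.
E + v×B = (-2.73×10⁴, -1000, 7830) N/C.
F = q(E + v×B) = (1.602×10⁻¹⁹ C)·(-2.73×10⁴, -1000, 7830) = (-4.37×10⁻¹⁵, -1.60×10⁻¹⁶, 1.25×10⁻¹⁵) N.
|F| = 4.55×10⁻¹⁵ N.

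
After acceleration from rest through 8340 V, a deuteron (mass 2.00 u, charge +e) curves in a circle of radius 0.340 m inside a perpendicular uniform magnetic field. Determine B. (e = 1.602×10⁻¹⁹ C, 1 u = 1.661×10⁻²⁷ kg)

v = √(2|q|V/m) = √(2·1.602×10⁻¹⁹·8340/3.322×10⁻²⁷) ≈ 8.969×10⁵ m/s.
B = mv/(|q|r) = (3.322×10⁻²⁷)(8.969×10⁵)/((1.602×10⁻¹⁹)(0.340)) ≈ 0.0547 T.

B ≈ 0.0547 T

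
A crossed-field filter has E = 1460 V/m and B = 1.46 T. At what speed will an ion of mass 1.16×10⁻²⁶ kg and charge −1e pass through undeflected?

v = 1000 m/s

Straight-line motion ⇒ electric and magnetic forces cancel, so E = vB.
v = E/B = 1460/1.46 = 1000 m/s.
The result is independent of the particle's charge and mass.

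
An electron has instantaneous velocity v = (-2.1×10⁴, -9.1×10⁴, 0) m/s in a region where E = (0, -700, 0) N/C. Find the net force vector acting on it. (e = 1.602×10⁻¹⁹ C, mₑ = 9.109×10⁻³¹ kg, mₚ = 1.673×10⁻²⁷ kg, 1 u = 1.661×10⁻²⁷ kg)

Only an electric field acts, so F = qE = (−1.602×10⁻¹⁹ C)·(0, -700, 0) = (0, 1.12×10⁻¹⁶, 0) N.

F ≈ (0, 1.12×10⁻¹⁶, 0) N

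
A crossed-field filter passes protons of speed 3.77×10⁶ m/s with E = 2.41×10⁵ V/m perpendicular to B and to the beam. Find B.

Balance of forces in the selector: qE = qvB ⇒ B = E/v.
B = 2.41×10⁵/3.77×10⁶ = 0.0639 T.

B = 0.0639 T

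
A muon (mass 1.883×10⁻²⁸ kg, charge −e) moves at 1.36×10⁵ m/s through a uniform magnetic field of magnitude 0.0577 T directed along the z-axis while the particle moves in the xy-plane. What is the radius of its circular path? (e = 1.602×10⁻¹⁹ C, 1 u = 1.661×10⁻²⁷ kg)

The magnetic force provides the centripetal force: |q|vB = mv²/r.
r = mv/(|q|B) = (1.883×10⁻²⁸)(1.36×10⁵)/((1.602×10⁻¹⁹)(0.0577)) ≈ 2.77×10⁻³ m.

r ≈ 2.77×10⁻³ m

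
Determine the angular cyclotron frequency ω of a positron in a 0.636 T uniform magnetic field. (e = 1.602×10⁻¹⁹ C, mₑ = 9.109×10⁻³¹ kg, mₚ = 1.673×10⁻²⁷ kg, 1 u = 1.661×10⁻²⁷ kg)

ω = |q|B/m.
ω = (1.602×10⁻¹⁹)(0.636)/9.109×10⁻³¹ ≈ 1.12×10¹¹ rad/s.

ω ≈ 1.12×10¹¹ rad/s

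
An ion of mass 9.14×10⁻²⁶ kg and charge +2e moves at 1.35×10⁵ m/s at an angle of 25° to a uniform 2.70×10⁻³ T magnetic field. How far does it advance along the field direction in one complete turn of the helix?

p ≈ 81.2 m

v∥ = v cosθ = 1.35×10⁵·cos25° ≈ 1.224×10⁵ m/s.
T = 2πm/(|q|B) = 2π(9.14×10⁻²⁶)/((3.204×10⁻¹⁹)(2.70×10⁻³)) ≈ 6.638×10⁻⁴ s.
pitch = v∥ T = (1.224×10⁵)(6.638×10⁻⁴) ≈ 81.2 m.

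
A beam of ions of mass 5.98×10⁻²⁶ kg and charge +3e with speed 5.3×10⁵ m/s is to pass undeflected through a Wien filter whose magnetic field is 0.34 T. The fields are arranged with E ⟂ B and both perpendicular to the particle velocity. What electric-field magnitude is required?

E = 1.8×10⁵ V/m

For straight-line motion qE = qvB, so E = vB.
E = 5.3×10⁵ × 0.34 = 1.8×10⁵ V/m.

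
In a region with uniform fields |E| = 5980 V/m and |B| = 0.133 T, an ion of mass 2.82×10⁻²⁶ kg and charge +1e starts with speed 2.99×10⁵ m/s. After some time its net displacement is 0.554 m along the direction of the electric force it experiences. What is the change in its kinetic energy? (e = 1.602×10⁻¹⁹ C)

ΔKE ≈ 5.31×10⁻¹⁶ J

The magnetic force is always ⟂ v and does no work; only the electric force changes KE.
ΔKE = F_E · d = |q|E d = (1.602×10⁻¹⁹)(5980)(0.554) ≈ 5.31×10⁻¹⁶ J.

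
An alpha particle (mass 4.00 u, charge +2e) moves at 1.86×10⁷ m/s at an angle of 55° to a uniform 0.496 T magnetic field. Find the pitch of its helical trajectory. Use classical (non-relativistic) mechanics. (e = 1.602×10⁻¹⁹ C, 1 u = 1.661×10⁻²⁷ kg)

v∥ = v cosθ = 1.86×10⁷·cos55° ≈ 1.067×10⁷ m/s.
T = 2πm/(|q|B) = 2π(6.644×10⁻²⁷)/((3.204×10⁻¹⁹)(0.496)) ≈ 2.627×10⁻⁷ s.
pitch = v∥ T = (1.067×10⁷)(2.627×10⁻⁷) ≈ 2.80 m.

p ≈ 2.80 m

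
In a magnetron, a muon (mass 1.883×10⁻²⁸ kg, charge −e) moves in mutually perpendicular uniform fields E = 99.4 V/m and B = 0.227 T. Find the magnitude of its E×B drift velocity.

v_d ≈ 438 m/s

The E×B drift speed is v_d = E/B.
v_d = 99.4/0.227 = 438 m/s.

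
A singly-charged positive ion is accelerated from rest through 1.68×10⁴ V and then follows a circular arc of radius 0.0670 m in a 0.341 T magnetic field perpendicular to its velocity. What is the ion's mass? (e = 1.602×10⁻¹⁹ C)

m ≈ 2.49×10⁻²⁷ kg

Combine |q|V = ½mv² and r = mv/(|q|B): eliminate v to get m = qB²r²/(2V).
m = (1.602×10⁻¹⁹)(0.341)²(0.0670)²/(2·1.68×10⁴) ≈ 2.49×10⁻²⁷ kg.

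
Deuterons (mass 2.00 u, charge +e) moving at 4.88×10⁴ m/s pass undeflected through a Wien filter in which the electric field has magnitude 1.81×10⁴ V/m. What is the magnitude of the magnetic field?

Balance of forces in the selector: qE = qvB ⇒ B = E/v.
B = 1.81×10⁴/4.88×10⁴ = 0.371 T.

B = 0.371 T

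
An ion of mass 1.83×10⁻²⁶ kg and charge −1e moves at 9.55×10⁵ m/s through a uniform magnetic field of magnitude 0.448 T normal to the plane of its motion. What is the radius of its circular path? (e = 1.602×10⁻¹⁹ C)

The magnetic force provides the centripetal force: |q|vB = mv²/r.
r = mv/(|q|B) = (1.83×10⁻²⁶)(9.55×10⁵)/((1.602×10⁻¹⁹)(0.448)) ≈ 0.244 m.

r ≈ 0.244 m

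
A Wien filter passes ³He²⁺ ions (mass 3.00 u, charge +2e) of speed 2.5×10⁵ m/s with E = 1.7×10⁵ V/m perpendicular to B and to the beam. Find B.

B = 0.68 T

Balance of forces in the selector: qE = qvB ⇒ B = E/v.
B = 1.7×10⁵/2.5×10⁵ = 0.68 T.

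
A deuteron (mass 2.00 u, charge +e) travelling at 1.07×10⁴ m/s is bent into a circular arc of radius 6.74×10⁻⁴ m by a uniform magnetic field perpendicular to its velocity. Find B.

From |q|vB = mv²/r, B = mv/(|q|r).
B = (3.322×10⁻²⁷)(1.07×10⁴)/((1.602×10⁻¹⁹)(6.74×10⁻⁴)) ≈ 0.329 T.

B ≈ 0.329 T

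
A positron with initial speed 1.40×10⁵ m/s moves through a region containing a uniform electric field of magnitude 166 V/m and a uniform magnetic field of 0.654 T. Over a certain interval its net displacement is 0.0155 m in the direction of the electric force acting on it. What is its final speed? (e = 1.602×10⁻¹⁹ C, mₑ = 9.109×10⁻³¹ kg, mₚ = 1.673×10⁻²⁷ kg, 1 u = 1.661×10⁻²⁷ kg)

B does no work; ΔKE = |q|E d.
½mv_f² = ½mv₀² + |q|Ed = ½(9.109×10⁻³¹)(1.40×10⁵)² + (1.602×10⁻¹⁹)(166)(0.0155) ≈ 8.927×10⁻²¹ J + 4.122×10⁻¹⁹ J ≈ 4.211×10⁻¹⁹ J.
v_f = √(2·4.211×10⁻¹⁹/9.109×10⁻³¹) ≈ 9.62×10⁵ m/s.

v_f ≈ 9.62×10⁵ m/s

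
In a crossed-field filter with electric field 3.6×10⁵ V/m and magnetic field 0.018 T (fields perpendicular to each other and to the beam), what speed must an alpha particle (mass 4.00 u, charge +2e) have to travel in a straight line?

v = 2.0×10⁷ m/s

Zero net Lorentz force requires |qE| = |q v×B|, i.e. E = vB.
v = E/B = 3.6×10⁵/0.018 = 2.0×10⁷ m/s.
The result is independent of the particle's charge and mass.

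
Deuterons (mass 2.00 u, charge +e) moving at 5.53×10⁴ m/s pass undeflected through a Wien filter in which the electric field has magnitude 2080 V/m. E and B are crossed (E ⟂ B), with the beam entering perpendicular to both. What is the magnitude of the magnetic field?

Balance of forces in the selector: qE = qvB ⇒ B = E/v.
B = 2080/5.53×10⁴ = 0.0376 T.

B = 0.0376 T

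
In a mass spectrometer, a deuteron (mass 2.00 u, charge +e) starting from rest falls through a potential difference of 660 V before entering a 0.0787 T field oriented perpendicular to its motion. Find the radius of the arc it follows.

Acceleration: |q|V = ½mv² ⇒ v = √(2|q|V/m) = √(2·1.602×10⁻¹⁹·660/3.322×10⁻²⁷) ≈ 2.523×10⁵ m/s.
In the field: r = mv/(|q|B) = (3.322×10⁻²⁷)(2.523×10⁵)/((1.602×10⁻¹⁹)(0.0787)) ≈ 0.0665 m.

r ≈ 0.0665 m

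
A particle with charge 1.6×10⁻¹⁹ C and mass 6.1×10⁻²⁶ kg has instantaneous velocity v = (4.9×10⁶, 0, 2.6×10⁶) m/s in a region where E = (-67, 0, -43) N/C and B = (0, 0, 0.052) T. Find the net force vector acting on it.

F ≈ (-1.07×10⁻¹⁷, -4.08×10⁻¹⁴, -6.88×10⁻¹⁸) N

v×B = (0, -2.55×10⁵, 0) N/C.
E + v×B = (-67.0, -2.55×10⁵, -43.0) N/C.
F = q(E + v×B) = (1.6×10⁻¹⁹ C)·(-67.0, -2.55×10⁵, -43.0) = (-1.07×10⁻¹⁷, -4.08×10⁻¹⁴, -6.88×10⁻¹⁸) N.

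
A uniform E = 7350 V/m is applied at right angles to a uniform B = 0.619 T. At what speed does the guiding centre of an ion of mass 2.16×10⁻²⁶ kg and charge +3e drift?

The E×B drift speed is v_d = E/B.
v_d = 7350/0.619 = 1.19×10⁴ m/s.

v_d ≈ 1.19×10⁴ m/s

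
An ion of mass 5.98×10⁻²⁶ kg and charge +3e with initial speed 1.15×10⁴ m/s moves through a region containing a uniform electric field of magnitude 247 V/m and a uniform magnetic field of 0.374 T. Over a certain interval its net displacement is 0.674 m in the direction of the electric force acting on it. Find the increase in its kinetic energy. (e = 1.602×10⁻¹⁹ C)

ΔKE ≈ 8.00×10⁻¹⁷ J

The magnetic force is always ⟂ v and does no work; only the electric force changes KE.
ΔKE = F_E · d = |q|E d = (4.806×10⁻¹⁹)(247)(0.674) ≈ 8.00×10⁻¹⁷ J.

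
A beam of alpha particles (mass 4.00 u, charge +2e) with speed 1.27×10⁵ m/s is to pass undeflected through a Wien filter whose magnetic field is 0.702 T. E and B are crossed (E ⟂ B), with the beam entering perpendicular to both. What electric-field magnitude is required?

For straight-line motion qE = qvB, so E = vB.
E = 1.27×10⁵ × 0.702 = 8.92×10⁴ V/m.

E = 8.92×10⁴ V/m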